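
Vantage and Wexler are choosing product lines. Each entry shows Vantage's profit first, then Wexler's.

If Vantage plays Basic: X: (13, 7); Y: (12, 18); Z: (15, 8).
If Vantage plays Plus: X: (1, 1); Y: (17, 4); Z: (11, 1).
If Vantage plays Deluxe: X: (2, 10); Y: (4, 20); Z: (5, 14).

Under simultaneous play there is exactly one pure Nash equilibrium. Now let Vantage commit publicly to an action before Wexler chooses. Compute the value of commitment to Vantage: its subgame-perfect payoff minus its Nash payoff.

0

Solve by backward induction (Vantage leads).
- Basic: BR = Y, leader payoff 12.
- Plus: BR = Y, leader payoff 17.
- Deluxe: BR = Y, leader payoff 4.
Vantage's induced payoffs are 12, 17, 4, so Vantage commits to Plus. Subgame-perfect outcome: (Plus, Y) with payoffs (17, 4).
For the simultaneous game, intersect best replies.
Vantage's best replies: X→Basic; Y→Plus; Z→Basic.
Wexler's best replies: Basic→Y; Plus→Y; Deluxe→Y.
Only (Plus, Y) has each player best-responding; Nash payoffs (17, 4).
Vantage's commitment gain: 17 − 17 = 0.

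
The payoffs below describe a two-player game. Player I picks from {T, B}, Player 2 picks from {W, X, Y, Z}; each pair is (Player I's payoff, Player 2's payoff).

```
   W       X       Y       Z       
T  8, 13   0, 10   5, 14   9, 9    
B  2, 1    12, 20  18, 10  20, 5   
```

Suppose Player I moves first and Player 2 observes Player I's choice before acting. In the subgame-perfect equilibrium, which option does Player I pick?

Work backward from Player 2's decision.
- T: BR = Y, leader payoff 5.
- B: BR = X, leader payoff 12.
Maximizing over 5, 12, Player I chooses B. Subgame-perfect outcome: (B, X) with payoffs (12, 20).

B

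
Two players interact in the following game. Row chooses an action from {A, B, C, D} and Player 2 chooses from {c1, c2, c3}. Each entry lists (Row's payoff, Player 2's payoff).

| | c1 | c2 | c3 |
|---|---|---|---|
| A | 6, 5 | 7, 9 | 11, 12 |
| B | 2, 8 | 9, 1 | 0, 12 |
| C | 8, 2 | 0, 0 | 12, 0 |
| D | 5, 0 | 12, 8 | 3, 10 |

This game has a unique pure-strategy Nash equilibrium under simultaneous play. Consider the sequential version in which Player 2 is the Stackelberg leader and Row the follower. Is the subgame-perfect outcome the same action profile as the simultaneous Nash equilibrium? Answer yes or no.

Solve by backward induction (Player 2 leads).
- c1 → Row plays C (best of 6, 2, 8, 5); Player 2 gets 2.
- c2 → Row plays D (best of 7, 9, 0, 12); Player 2 gets 8.
- c3 → Row plays C (best of 11, 0, 12, 3); Player 2 gets 0.
Maximizing over 2, 8, 0, Player 2 chooses c2. Subgame-perfect outcome: (D, c2) with payoffs (12, 8).
Now find the simultaneous Nash equilibrium.
Row's best replies: c1→C; c2→D; c3→C.
Player 2's best replies: A→c3; B→c3; C→c1; D→c3.
Only (C, c1) has each player best-responding; Nash payoffs (8, 2).
Sequential outcome (D, c2) differs from the Nash profile (C, c1).

no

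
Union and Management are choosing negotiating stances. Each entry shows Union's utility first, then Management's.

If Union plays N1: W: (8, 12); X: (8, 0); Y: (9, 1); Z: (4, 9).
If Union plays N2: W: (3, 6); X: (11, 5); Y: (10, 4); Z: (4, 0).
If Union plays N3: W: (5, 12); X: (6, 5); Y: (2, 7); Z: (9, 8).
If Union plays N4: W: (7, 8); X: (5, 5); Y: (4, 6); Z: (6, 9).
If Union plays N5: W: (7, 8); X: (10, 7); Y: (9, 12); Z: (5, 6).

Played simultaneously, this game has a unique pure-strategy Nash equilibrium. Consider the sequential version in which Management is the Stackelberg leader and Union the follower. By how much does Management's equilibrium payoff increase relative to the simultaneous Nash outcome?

Backward induction with Management moving first.
- W: BR = N1, leader payoff 12.
- X: BR = N2, leader payoff 5.
- Y: BR = N2, leader payoff 4.
- Z: BR = N3, leader payoff 8.
Management's induced payoffs are 12, 5, 4, 8, so Management commits to W. Subgame-perfect outcome: (N1, W) with payoffs (8, 12).
For the simultaneous game, intersect best replies.
Union's best replies: W→N1; X→N2; Y→N2; Z→N3.
Management's best replies: N1→W; N2→W; N3→W; N4→Z; N5→Y.
Only (N1, W) has each player best-responding; Nash payoffs (8, 12).
Management's commitment gain: 12 − 12 = 0.

0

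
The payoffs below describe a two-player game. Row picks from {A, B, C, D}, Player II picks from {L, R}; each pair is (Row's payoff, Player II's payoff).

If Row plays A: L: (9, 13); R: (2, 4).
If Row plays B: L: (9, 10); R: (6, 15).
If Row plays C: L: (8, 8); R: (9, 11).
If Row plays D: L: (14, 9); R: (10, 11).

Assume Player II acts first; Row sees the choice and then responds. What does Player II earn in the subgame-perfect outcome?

11

Work backward from Row's decision.
- L → Row plays D (best of 9, 9, 8, 14); Player II gets 9.
- R → Row plays D (best of 2, 6, 9, 10); Player II gets 11.
Maximizing over 9, 11, Player II chooses R. Subgame-perfect outcome: (D, R) with payoffs (10, 11).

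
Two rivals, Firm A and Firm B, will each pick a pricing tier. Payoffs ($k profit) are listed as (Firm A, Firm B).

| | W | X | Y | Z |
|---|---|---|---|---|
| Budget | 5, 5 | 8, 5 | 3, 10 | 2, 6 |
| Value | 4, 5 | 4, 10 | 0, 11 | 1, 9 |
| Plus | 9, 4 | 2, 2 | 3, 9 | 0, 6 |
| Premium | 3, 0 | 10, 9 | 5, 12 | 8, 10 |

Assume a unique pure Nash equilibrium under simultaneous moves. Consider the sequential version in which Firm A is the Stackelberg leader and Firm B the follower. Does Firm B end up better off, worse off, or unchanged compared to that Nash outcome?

Solve by backward induction (Firm A leads).
- Budget → Firm B plays Y (best of 5, 5, 10, 6); Firm A gets 3.
- Value → Firm B plays Y (best of 5, 10, 11, 9); Firm A gets 0.
- Plus → Firm B plays Y (best of 4, 2, 9, 6); Firm A gets 3.
- Premium → Firm B plays Y (best of 0, 9, 12, 10); Firm A gets 5.
Maximizing over 3, 0, 3, 5, Firm A chooses Premium. Subgame-perfect outcome: (Premium, Y) with payoffs (5, 12).
Now find the simultaneous Nash equilibrium.
Firm A's best replies: W→Plus; X→Premium; Y→Premium; Z→Premium.
Firm B's best replies: Budget→Y; Value→Y; Plus→Y; Premium→Y.
Only (Premium, Y) has each player best-responding; Nash payoffs (5, 12).
Firm B earns 12 sequentially versus 12 at the Nash outcome: unchanged.

unchanged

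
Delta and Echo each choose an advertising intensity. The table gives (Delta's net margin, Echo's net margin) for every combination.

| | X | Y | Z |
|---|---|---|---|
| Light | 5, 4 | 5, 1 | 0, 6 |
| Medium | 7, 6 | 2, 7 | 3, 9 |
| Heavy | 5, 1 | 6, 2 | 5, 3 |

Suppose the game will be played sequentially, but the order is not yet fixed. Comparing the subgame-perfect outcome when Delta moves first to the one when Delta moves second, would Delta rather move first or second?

second

If Delta leads: Echo's best replies are Light→Z, Medium→Z, Heavy→Z; Delta's induced payoffs 0, 3, 5; outcome (Heavy, Z), payoffs (5, 3).
If Echo leads: Delta's best replies are X→Medium, Y→Heavy, Z→Heavy; Echo's induced payoffs 6, 2, 3; outcome (Medium, X), payoffs (7, 6).
Delta gets 5 moving first and 7 moving second, so Delta prefers to move second.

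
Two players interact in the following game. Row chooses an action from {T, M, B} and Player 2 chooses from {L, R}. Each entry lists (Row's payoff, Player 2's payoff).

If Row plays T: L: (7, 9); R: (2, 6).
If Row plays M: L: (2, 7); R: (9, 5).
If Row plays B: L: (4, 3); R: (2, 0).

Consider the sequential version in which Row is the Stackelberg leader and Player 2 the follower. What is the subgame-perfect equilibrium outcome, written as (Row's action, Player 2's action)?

(T, L)

Work backward from Player 2's decision.
- T: Player 2 compares 9, 6 and picks L; Row would get 7.
- M: Player 2 compares 7, 5 and picks L; Row would get 2.
- B: Player 2 compares 3, 0 and picks L; Row would get 4.
Maximizing over 7, 2, 4, Row chooses T. Subgame-perfect outcome: (T, L) with payoffs (7, 9).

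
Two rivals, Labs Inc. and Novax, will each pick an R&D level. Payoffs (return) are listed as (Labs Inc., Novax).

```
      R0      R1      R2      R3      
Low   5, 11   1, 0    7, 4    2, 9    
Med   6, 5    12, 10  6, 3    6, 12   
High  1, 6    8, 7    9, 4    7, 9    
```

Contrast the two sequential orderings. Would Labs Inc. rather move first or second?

second

If Labs Inc. leads: Novax's best replies are Low→R0, Med→R3, High→R3; Labs Inc.'s induced payoffs 5, 6, 7; outcome (High, R3), payoffs (7, 9).
If Novax leads: Labs Inc.'s best replies are R0→Med, R1→Med, R2→High, R3→High; Novax's induced payoffs 5, 10, 4, 9; outcome (Med, R1), payoffs (12, 10).
Labs Inc. gets 7 moving first and 12 moving second, so Labs Inc. prefers to move second.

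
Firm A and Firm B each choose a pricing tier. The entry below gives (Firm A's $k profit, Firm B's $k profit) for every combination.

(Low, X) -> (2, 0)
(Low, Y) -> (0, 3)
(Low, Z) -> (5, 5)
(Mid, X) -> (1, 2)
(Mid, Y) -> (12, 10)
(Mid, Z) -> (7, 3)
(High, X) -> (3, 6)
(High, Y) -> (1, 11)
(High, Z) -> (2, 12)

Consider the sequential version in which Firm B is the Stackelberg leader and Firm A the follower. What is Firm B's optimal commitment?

Solve by backward induction (Firm B leads).
- X → Firm A plays High (best of 2, 1, 3); Firm B gets 6.
- Y → Firm A plays Mid (best of 0, 12, 1); Firm B gets 10.
- Z → Firm A plays Mid (best of 5, 7, 2); Firm B gets 3.
Firm B's induced payoffs are 6, 10, 3, so Firm B commits to Y. Subgame-perfect outcome: (Mid, Y) with payoffs (12, 10).

Y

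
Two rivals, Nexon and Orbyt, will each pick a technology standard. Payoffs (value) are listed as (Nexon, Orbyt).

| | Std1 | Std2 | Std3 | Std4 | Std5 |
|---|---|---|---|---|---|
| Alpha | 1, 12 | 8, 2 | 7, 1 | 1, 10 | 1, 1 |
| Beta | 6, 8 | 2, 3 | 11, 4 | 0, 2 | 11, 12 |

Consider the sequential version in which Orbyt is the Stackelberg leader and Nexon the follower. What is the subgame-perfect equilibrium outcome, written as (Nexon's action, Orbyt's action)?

Work backward from Nexon's decision.
- Std1: Nexon compares 1, 6 and picks Beta; Orbyt would get 8.
- Std2: Nexon compares 8, 2 and picks Alpha; Orbyt would get 2.
- Std3: Nexon compares 7, 11 and picks Beta; Orbyt would get 4.
- Std4: Nexon compares 1, 0 and picks Alpha; Orbyt would get 10.
- Std5: Nexon compares 1, 11 and picks Beta; Orbyt would get 12.
Orbyt's induced payoffs are 8, 2, 4, 10, 12, so Orbyt commits to Std5. Subgame-perfect outcome: (Beta, Std5) with payoffs (11, 12).

(Beta, Std5)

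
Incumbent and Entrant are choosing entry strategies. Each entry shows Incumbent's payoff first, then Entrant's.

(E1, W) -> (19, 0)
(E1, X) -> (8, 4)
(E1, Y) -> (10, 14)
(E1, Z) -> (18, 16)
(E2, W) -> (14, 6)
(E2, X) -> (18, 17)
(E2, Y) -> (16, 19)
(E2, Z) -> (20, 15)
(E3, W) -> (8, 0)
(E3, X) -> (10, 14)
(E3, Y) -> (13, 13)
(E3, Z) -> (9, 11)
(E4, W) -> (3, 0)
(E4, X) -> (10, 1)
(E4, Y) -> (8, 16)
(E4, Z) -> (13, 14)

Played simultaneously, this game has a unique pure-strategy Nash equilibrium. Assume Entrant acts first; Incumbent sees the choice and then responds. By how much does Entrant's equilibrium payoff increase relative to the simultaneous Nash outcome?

Work backward from Incumbent's decision.
- W: Incumbent compares 19, 14, 8, 3 and picks E1; Entrant would get 0.
- X: Incumbent compares 8, 18, 10, 10 and picks E2; Entrant would get 17.
- Y: Incumbent compares 10, 16, 13, 8 and picks E2; Entrant would get 19.
- Z: Incumbent compares 18, 20, 9, 13 and picks E2; Entrant would get 15.
Entrant's induced payoffs are 0, 17, 19, 15, so Entrant commits to Y. Subgame-perfect outcome: (E2, Y) with payoffs (16, 19).
Now find the simultaneous Nash equilibrium.
Incumbent's best replies: W→E1; X→E2; Y→E2; Z→E2.
Entrant's best replies: E1→Z; E2→Y; E3→X; E4→Y.
The unique mutual best reply is (E2, Y), giving (16, 19).
Entrant's commitment gain: 19 − 19 = 0.

0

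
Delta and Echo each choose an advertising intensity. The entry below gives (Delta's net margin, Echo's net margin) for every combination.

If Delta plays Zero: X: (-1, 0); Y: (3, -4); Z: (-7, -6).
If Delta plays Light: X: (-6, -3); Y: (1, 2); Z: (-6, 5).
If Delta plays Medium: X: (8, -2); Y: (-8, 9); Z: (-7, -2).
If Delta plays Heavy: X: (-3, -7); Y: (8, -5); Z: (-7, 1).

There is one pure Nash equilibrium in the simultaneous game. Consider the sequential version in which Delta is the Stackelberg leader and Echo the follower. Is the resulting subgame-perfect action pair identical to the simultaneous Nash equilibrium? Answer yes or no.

Backward induction with Delta moving first.
- Zero → Echo plays X (best of 0, -4, -6); Delta gets -1.
- Light → Echo plays Z (best of -3, 2, 5); Delta gets -6.
- Medium → Echo plays Y (best of -2, 9, -2); Delta gets -8.
- Heavy → Echo plays Z (best of -7, -5, 1); Delta gets -7.
Delta's induced payoffs are -1, -6, -8, -7, so Delta commits to Zero. Subgame-perfect outcome: (Zero, X) with payoffs (-1, 0).
For the simultaneous game, intersect best replies.
Delta's best replies: X→Medium; Y→Heavy; Z→Light.
Echo's best replies: Zero→X; Light→Z; Medium→Y; Heavy→Z.
Only (Light, Z) has each player best-responding; Nash payoffs (-6, 5).
Sequential outcome (Zero, X) differs from the Nash profile (Light, Z).

no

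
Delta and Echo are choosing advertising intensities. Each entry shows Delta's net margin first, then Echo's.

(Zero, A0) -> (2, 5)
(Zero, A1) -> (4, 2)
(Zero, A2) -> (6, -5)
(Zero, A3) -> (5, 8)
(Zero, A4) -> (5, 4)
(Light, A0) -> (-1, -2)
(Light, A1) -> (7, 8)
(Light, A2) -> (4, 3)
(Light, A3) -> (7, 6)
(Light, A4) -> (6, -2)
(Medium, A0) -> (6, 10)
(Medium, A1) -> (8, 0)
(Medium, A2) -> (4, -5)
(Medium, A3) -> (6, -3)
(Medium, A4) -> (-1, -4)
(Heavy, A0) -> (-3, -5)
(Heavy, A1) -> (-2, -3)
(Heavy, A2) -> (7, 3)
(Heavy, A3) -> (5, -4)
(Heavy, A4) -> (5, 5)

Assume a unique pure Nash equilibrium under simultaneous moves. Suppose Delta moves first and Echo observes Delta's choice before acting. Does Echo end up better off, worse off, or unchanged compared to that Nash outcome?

Backward induction with Delta moving first.
- Zero: Echo compares 5, 2, -5, 8, 4 and picks A3; Delta would get 5.
- Light: Echo compares -2, 8, 3, 6, -2 and picks A1; Delta would get 7.
- Medium: Echo compares 10, 0, -5, -3, -4 and picks A0; Delta would get 6.
- Heavy: Echo compares -5, -3, 3, -4, 5 and picks A4; Delta would get 5.
Delta's induced payoffs are 5, 7, 6, 5, so Delta commits to Light. Subgame-perfect outcome: (Light, A1) with payoffs (7, 8).
For the simultaneous game, intersect best replies.
Delta's best replies: A0→Medium; A1→Medium; A2→Heavy; A3→Light; A4→Light.
Echo's best replies: Zero→A3; Light→A1; Medium→A0; Heavy→A4.
The unique mutual best reply is (Medium, A0), giving (6, 10).
Echo earns 8 sequentially versus 10 at the Nash outcome: worse off.

worse off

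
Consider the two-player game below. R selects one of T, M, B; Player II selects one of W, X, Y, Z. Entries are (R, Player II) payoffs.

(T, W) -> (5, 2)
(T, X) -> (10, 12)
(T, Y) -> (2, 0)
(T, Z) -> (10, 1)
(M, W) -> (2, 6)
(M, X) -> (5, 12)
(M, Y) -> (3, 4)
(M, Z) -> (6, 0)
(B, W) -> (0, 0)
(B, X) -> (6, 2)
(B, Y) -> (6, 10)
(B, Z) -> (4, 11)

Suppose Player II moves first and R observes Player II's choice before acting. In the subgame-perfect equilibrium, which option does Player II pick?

Work backward from R's decision.
- W → R plays T (best of 5, 2, 0); Player II gets 2.
- X → R plays T (best of 10, 5, 6); Player II gets 12.
- Y → R plays B (best of 2, 3, 6); Player II gets 10.
- Z → R plays T (best of 10, 6, 4); Player II gets 1.
Player II's induced payoffs are 2, 12, 10, 1, so Player II commits to X. Subgame-perfect outcome: (T, X) with payoffs (10, 12).

X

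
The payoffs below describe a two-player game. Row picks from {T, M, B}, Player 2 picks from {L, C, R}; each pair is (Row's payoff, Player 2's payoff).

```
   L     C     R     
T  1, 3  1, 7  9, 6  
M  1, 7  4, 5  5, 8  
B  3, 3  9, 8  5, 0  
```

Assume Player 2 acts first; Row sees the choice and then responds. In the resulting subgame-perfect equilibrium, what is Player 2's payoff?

8

Solve by backward induction (Player 2 leads).
- L → Row plays B (best of 1, 1, 3); Player 2 gets 3.
- C → Row plays B (best of 1, 4, 9); Player 2 gets 8.
- R → Row plays T (best of 9, 5, 5); Player 2 gets 6.
Among 3, 8, 6, the best is 8 at C. Subgame-perfect outcome: (B, C) with payoffs (9, 8).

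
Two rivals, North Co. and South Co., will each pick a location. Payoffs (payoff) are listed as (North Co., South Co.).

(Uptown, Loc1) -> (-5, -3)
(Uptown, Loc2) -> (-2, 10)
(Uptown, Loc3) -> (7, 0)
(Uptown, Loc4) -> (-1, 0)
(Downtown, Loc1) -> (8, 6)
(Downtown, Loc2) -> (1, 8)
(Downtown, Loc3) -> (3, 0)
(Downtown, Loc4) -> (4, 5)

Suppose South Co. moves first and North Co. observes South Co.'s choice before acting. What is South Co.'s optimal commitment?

Solve by backward induction (South Co. leads).
- Loc1: North Co. compares -5, 8 and picks Downtown; South Co. would get 6.
- Loc2: North Co. compares -2, 1 and picks Downtown; South Co. would get 8.
- Loc3: North Co. compares 7, 3 and picks Uptown; South Co. would get 0.
- Loc4: North Co. compares -1, 4 and picks Downtown; South Co. would get 5.
Maximizing over 6, 8, 0, 5, South Co. chooses Loc2. Subgame-perfect outcome: (Downtown, Loc2) with payoffs (1, 8).

Loc2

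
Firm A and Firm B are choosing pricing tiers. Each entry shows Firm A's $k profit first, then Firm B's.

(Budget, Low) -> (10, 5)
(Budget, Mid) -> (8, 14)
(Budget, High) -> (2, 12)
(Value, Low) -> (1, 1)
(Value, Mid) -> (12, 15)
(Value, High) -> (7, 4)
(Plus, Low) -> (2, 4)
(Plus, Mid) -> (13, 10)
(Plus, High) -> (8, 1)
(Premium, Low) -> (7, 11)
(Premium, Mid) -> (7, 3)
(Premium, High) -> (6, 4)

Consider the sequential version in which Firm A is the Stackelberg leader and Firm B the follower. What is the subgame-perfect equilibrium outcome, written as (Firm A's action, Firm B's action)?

Firm B best-responds to each possible Firm A move:
- Budget: Firm B compares 5, 14, 12 and picks Mid; Firm A would get 8.
- Value: Firm B compares 1, 15, 4 and picks Mid; Firm A would get 12.
- Plus: Firm B compares 4, 10, 1 and picks Mid; Firm A would get 13.
- Premium: Firm B compares 11, 3, 4 and picks Low; Firm A would get 7.
Maximizing over 8, 12, 13, 7, Firm A chooses Plus. Subgame-perfect outcome: (Plus, Mid) with payoffs (13, 10).

(Plus, Mid)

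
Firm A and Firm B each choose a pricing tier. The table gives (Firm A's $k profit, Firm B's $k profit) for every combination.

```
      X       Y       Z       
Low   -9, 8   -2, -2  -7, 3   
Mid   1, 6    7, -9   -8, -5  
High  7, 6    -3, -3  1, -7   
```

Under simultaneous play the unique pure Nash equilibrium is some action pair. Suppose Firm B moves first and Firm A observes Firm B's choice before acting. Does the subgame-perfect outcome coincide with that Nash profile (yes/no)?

yes

Work backward from Firm A's decision.
- X → Firm A plays High (best of -9, 1, 7); Firm B gets 6.
- Y → Firm A plays Mid (best of -2, 7, -3); Firm B gets -9.
- Z → Firm A plays High (best of -7, -8, 1); Firm B gets -7.
Firm B's induced payoffs are 6, -9, -7, so Firm B commits to X. Subgame-perfect outcome: (High, X) with payoffs (7, 6).
Now find the simultaneous Nash equilibrium.
Firm A's best replies: X→High; Y→Mid; Z→High.
Firm B's best replies: Low→X; Mid→X; High→X.
Only (High, X) has each player best-responding; Nash payoffs (7, 6).
Sequential outcome (High, X) coincides with the Nash profile (High, X).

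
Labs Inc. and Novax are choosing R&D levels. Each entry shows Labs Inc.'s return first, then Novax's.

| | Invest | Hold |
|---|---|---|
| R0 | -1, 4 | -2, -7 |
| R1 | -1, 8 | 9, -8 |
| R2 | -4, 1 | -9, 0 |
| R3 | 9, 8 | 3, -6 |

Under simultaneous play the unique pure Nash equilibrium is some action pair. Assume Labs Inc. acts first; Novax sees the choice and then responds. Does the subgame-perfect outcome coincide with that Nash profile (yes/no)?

Backward induction with Labs Inc. moving first.
- R0 → Novax plays Invest (best of 4, -7); Labs Inc. gets -1.
- R1 → Novax plays Invest (best of 8, -8); Labs Inc. gets -1.
- R2 → Novax plays Invest (best of 1, 0); Labs Inc. gets -4.
- R3 → Novax plays Invest (best of 8, -6); Labs Inc. gets 9.
Maximizing over -1, -1, -4, 9, Labs Inc. chooses R3. Subgame-perfect outcome: (R3, Invest) with payoffs (9, 8).
For the simultaneous game, intersect best replies.
Labs Inc.'s best replies: Invest→R3; Hold→R1.
Novax's best replies: R0→Invest; R1→Invest; R2→Invest; R3→Invest.
Only (R3, Invest) has each player best-responding; Nash payoffs (9, 8).
Sequential outcome (R3, Invest) coincides with the Nash profile (R3, Invest).

yes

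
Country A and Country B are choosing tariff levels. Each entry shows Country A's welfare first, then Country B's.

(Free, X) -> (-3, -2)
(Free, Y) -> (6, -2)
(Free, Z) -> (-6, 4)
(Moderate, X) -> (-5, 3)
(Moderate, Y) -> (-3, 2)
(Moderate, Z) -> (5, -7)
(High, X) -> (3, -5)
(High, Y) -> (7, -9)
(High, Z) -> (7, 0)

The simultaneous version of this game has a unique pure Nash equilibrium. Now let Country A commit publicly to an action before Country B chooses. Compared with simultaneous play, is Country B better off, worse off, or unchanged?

unchanged

Solve by backward induction (Country A leads).
- Free: BR = Z, leader payoff -6.
- Moderate: BR = X, leader payoff -5.
- High: BR = Z, leader payoff 7.
Among -6, -5, 7, the best is 7 at High. Subgame-perfect outcome: (High, Z) with payoffs (7, 0).
For the simultaneous game, intersect best replies.
Country A's best replies: X→High; Y→High; Z→High.
Country B's best replies: Free→Z; Moderate→X; High→Z.
Only (High, Z) has each player best-responding; Nash payoffs (7, 0).
Country B earns 0 sequentially versus 0 at the Nash outcome: unchanged.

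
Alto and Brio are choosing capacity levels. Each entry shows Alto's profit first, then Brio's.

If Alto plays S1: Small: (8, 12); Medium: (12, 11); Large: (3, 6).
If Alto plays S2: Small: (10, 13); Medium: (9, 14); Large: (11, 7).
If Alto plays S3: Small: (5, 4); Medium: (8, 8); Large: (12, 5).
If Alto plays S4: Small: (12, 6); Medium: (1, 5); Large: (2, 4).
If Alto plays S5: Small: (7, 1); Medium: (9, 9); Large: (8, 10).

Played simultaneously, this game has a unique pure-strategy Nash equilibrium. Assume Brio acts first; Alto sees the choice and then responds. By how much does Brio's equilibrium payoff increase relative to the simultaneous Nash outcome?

Alto best-responds to each possible Brio move:
- Small: BR = S4, leader payoff 6.
- Medium: BR = S1, leader payoff 11.
- Large: BR = S3, leader payoff 5.
Maximizing over 6, 11, 5, Brio chooses Medium. Subgame-perfect outcome: (S1, Medium) with payoffs (12, 11).
Now find the simultaneous Nash equilibrium.
Alto's best replies: Small→S4; Medium→S1; Large→S3.
Brio's best replies: S1→Small; S2→Medium; S3→Medium; S4→Small; S5→Large.
Only (S4, Small) has each player best-responding; Nash payoffs (12, 6).
Brio's commitment gain: 11 − 6 = 5.

5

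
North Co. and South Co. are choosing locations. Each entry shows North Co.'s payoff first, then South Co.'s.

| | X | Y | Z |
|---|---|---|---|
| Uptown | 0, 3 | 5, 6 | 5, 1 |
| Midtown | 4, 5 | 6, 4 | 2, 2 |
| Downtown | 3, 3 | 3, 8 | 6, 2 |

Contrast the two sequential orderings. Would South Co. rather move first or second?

second

If North Co. leads: South Co.'s best replies are Uptown→Y, Midtown→X, Downtown→Y; North Co.'s induced payoffs 5, 4, 3; outcome (Uptown, Y), payoffs (5, 6).
If South Co. leads: North Co.'s best replies are X→Midtown, Y→Midtown, Z→Downtown; South Co.'s induced payoffs 5, 4, 2; outcome (Midtown, X), payoffs (4, 5).
South Co. gets 5 moving first and 6 moving second, so South Co. prefers to move second.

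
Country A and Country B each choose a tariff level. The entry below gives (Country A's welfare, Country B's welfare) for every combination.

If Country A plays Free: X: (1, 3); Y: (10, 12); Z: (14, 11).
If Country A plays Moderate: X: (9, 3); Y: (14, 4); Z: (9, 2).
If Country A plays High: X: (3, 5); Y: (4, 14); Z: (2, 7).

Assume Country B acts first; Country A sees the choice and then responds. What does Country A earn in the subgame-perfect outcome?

Work backward from Country A's decision.
- X: Country A compares 1, 9, 3 and picks Moderate; Country B would get 3.
- Y: Country A compares 10, 14, 4 and picks Moderate; Country B would get 4.
- Z: Country A compares 14, 9, 2 and picks Free; Country B would get 11.
Country B's induced payoffs are 3, 4, 11, so Country B commits to Z. Subgame-perfect outcome: (Free, Z) with payoffs (14, 11).

14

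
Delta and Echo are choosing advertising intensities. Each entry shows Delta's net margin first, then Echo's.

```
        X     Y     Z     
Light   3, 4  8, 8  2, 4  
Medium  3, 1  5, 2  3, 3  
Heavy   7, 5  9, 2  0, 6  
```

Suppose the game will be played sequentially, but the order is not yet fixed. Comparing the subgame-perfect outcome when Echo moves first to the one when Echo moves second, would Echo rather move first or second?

If Delta leads: Echo's best replies are Light→Y, Medium→Z, Heavy→Z; Delta's induced payoffs 8, 3, 0; outcome (Light, Y), payoffs (8, 8).
If Echo leads: Delta's best replies are X→Heavy, Y→Heavy, Z→Medium; Echo's induced payoffs 5, 2, 3; outcome (Heavy, X), payoffs (7, 5).
Echo gets 5 moving first and 8 moving second, so Echo prefers to move second.

second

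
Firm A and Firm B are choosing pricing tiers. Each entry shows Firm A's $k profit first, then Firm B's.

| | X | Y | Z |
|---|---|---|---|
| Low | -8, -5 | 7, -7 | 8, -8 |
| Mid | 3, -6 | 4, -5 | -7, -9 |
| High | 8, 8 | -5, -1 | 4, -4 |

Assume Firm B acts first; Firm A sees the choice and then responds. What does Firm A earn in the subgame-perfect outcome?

8

Firm A best-responds to each possible Firm B move:
- X: BR = High, leader payoff 8.
- Y: BR = Low, leader payoff -7.
- Z: BR = Low, leader payoff -8.
Among 8, -7, -8, the best is 8 at X. Subgame-perfect outcome: (High, X) with payoffs (8, 8).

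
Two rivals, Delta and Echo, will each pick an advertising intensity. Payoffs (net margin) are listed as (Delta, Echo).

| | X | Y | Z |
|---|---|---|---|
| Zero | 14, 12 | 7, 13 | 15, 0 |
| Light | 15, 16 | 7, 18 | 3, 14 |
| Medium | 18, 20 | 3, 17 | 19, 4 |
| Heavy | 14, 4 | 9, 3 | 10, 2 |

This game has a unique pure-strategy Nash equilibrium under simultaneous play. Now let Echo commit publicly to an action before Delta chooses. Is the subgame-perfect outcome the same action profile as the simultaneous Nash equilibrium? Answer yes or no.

Solve by backward induction (Echo leads).
- X → Delta plays Medium (best of 14, 15, 18, 14); Echo gets 20.
- Y → Delta plays Heavy (best of 7, 7, 3, 9); Echo gets 3.
- Z → Delta plays Medium (best of 15, 3, 19, 10); Echo gets 4.
Echo's induced payoffs are 20, 3, 4, so Echo commits to X. Subgame-perfect outcome: (Medium, X) with payoffs (18, 20).
Under simultaneous play:
Delta's best replies: X→Medium; Y→Heavy; Z→Medium.
Echo's best replies: Zero→Y; Light→Y; Medium→X; Heavy→X.
The unique mutual best reply is (Medium, X), giving (18, 20).
Sequential outcome (Medium, X) coincides with the Nash profile (Medium, X).

yes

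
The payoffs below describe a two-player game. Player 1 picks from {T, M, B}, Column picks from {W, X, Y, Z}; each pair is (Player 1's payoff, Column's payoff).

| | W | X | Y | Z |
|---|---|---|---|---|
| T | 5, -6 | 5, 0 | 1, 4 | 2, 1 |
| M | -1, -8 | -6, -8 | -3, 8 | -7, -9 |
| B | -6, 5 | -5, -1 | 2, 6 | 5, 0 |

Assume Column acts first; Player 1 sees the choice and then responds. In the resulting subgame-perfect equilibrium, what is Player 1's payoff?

Backward induction with Column moving first.
- W: Player 1 compares 5, -1, -6 and picks T; Column would get -6.
- X: Player 1 compares 5, -6, -5 and picks T; Column would get 0.
- Y: Player 1 compares 1, -3, 2 and picks B; Column would get 6.
- Z: Player 1 compares 2, -7, 5 and picks B; Column would get 0.
Column's induced payoffs are -6, 0, 6, 0, so Column commits to Y. Subgame-perfect outcome: (B, Y) with payoffs (2, 6).

2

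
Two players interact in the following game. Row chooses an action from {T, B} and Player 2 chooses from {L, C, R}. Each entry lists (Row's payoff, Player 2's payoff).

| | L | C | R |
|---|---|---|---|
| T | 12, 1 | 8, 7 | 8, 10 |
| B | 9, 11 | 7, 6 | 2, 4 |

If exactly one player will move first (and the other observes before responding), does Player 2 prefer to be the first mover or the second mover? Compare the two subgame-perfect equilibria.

If Row leads: Player 2's best replies are T→R, B→L; Row's induced payoffs 8, 9; outcome (B, L), payoffs (9, 11).
If Player 2 leads: Row's best replies are L→T, C→T, R→T; Player 2's induced payoffs 1, 7, 10; outcome (T, R), payoffs (8, 10).
Player 2 gets 10 moving first and 11 moving second, so Player 2 prefers to move second.

second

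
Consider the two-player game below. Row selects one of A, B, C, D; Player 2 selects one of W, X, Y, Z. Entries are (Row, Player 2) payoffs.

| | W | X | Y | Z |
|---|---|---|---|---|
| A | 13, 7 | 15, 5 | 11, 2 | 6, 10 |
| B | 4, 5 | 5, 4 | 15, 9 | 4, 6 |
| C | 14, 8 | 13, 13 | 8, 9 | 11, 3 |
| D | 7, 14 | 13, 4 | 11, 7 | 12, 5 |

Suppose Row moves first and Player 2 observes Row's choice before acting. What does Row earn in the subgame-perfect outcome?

15

Work backward from Player 2's decision.
- A → Player 2 plays Z (best of 7, 5, 2, 10); Row gets 6.
- B → Player 2 plays Y (best of 5, 4, 9, 6); Row gets 15.
- C → Player 2 plays X (best of 8, 13, 9, 3); Row gets 13.
- D → Player 2 plays W (best of 14, 4, 7, 5); Row gets 7.
Row's induced payoffs are 6, 15, 13, 7, so Row commits to B. Subgame-perfect outcome: (B, Y) with payoffs (15, 9).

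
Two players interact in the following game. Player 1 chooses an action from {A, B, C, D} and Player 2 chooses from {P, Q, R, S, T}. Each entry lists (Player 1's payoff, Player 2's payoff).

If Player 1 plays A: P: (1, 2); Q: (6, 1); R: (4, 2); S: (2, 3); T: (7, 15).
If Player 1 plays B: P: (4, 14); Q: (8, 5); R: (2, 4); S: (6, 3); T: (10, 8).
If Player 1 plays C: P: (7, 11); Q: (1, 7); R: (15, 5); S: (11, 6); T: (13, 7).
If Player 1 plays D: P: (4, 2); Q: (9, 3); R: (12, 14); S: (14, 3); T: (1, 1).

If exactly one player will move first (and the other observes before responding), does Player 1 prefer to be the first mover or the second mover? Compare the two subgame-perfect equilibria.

first

If Player 1 leads: Player 2's best replies are A→T, B→P, C→P, D→R; Player 1's induced payoffs 7, 4, 7, 12; outcome (D, R), payoffs (12, 14).
If Player 2 leads: Player 1's best replies are P→C, Q→D, R→C, S→D, T→C; Player 2's induced payoffs 11, 3, 5, 3, 7; outcome (C, P), payoffs (7, 11).
Player 1 gets 12 moving first and 7 moving second, so Player 1 prefers to move first.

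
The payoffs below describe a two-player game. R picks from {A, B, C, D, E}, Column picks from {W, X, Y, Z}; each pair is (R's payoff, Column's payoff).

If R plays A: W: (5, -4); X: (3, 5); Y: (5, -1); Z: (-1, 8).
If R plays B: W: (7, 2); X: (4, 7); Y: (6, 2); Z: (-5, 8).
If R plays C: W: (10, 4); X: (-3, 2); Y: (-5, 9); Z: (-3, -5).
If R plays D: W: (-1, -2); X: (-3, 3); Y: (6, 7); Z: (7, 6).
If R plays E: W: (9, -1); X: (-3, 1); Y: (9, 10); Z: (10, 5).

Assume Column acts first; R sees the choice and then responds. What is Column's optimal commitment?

R best-responds to each possible Column move:
- W: R compares 5, 7, 10, -1, 9 and picks C; Column would get 4.
- X: R compares 3, 4, -3, -3, -3 and picks B; Column would get 7.
- Y: R compares 5, 6, -5, 6, 9 and picks E; Column would get 10.
- Z: R compares -1, -5, -3, 7, 10 and picks E; Column would get 5.
Maximizing over 4, 7, 10, 5, Column chooses Y. Subgame-perfect outcome: (E, Y) with payoffs (9, 10).

Y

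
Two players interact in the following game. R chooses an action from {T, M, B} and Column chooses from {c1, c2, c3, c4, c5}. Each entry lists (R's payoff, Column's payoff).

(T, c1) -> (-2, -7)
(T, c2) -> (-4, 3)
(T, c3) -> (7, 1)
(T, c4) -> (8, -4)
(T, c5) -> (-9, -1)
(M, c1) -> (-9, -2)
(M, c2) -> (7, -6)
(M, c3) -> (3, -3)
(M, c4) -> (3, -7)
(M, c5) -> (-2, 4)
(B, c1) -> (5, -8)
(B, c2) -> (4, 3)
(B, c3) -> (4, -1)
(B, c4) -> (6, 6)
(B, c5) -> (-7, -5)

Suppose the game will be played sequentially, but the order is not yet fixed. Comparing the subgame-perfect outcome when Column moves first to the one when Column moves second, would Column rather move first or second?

If R leads: Column's best replies are T→c2, M→c5, B→c4; R's induced payoffs -4, -2, 6; outcome (B, c4), payoffs (6, 6).
If Column leads: R's best replies are c1→B, c2→M, c3→T, c4→T, c5→M; Column's induced payoffs -8, -6, 1, -4, 4; outcome (M, c5), payoffs (-2, 4).
Column gets 4 moving first and 6 moving second, so Column prefers to move second.

second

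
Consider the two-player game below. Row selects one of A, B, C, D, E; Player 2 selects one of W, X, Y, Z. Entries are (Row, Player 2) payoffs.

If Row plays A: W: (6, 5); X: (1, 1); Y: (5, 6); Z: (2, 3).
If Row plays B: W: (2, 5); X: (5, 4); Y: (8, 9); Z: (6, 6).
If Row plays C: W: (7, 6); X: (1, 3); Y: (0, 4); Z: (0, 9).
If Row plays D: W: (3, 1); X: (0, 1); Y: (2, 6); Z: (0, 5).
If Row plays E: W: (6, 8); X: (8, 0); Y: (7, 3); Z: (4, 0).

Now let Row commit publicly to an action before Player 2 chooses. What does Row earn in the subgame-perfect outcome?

Work backward from Player 2's decision.
- A: Player 2 compares 5, 1, 6, 3 and picks Y; Row would get 5.
- B: Player 2 compares 5, 4, 9, 6 and picks Y; Row would get 8.
- C: Player 2 compares 6, 3, 4, 9 and picks Z; Row would get 0.
- D: Player 2 compares 1, 1, 6, 5 and picks Y; Row would get 2.
- E: Player 2 compares 8, 0, 3, 0 and picks W; Row would get 6.
Among 5, 8, 0, 2, 6, the best is 8 at B. Subgame-perfect outcome: (B, Y) with payoffs (8, 9).

8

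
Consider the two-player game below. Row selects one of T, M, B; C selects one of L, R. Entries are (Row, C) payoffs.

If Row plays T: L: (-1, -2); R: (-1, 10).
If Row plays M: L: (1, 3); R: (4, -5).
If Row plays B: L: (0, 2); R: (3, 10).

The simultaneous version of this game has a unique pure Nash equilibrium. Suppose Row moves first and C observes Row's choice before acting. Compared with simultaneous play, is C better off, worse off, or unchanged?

Backward induction with Row moving first.
- T → C plays R (best of -2, 10); Row gets -1.
- M → C plays L (best of 3, -5); Row gets 1.
- B → C plays R (best of 2, 10); Row gets 3.
Among -1, 1, 3, the best is 3 at B. Subgame-perfect outcome: (B, R) with payoffs (3, 10).
Now find the simultaneous Nash equilibrium.
Row's best replies: L→M; R→M.
C's best replies: T→R; M→L; B→R.
Only (M, L) has each player best-responding; Nash payoffs (1, 3).
C earns 10 sequentially versus 3 at the Nash outcome: better off.

better off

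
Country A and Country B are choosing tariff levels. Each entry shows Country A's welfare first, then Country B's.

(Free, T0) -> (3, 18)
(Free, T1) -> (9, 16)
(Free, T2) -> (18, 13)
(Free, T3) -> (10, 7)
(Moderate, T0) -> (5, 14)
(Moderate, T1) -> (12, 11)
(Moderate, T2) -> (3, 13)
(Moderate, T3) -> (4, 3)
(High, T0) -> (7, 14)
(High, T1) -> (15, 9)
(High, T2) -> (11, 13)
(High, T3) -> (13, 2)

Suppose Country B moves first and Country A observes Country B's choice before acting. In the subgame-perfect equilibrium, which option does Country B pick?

Backward induction with Country B moving first.
- T0 → Country A plays High (best of 3, 5, 7); Country B gets 14.
- T1 → Country A plays High (best of 9, 12, 15); Country B gets 9.
- T2 → Country A plays Free (best of 18, 3, 11); Country B gets 13.
- T3 → Country A plays High (best of 10, 4, 13); Country B gets 2.
Among 14, 9, 13, 2, the best is 14 at T0. Subgame-perfect outcome: (High, T0) with payoffs (7, 14).

T0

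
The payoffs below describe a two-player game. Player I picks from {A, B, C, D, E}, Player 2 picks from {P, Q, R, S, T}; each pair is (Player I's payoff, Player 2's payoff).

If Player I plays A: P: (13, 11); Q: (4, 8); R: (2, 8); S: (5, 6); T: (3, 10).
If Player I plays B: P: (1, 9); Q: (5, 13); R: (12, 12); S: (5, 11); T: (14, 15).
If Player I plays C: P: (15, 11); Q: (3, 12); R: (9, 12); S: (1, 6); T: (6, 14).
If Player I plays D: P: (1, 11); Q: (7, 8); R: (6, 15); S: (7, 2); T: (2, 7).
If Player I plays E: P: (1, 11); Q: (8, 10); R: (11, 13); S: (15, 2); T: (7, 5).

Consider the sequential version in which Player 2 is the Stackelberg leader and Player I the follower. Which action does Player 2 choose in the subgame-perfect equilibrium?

Backward induction with Player 2 moving first.
- P → Player I plays C (best of 13, 1, 15, 1, 1); Player 2 gets 11.
- Q → Player I plays E (best of 4, 5, 3, 7, 8); Player 2 gets 10.
- R → Player I plays B (best of 2, 12, 9, 6, 11); Player 2 gets 12.
- S → Player I plays E (best of 5, 5, 1, 7, 15); Player 2 gets 2.
- T → Player I plays B (best of 3, 14, 6, 2, 7); Player 2 gets 15.
Maximizing over 11, 10, 12, 2, 15, Player 2 chooses T. Subgame-perfect outcome: (B, T) with payoffs (14, 15).

T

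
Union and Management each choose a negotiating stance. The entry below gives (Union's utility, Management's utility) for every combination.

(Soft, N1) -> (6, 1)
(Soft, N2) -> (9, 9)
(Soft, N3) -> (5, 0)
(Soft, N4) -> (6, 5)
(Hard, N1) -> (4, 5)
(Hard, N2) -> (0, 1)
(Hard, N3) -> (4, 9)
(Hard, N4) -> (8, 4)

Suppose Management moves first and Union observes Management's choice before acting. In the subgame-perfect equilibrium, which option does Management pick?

N2

Solve by backward induction (Management leads).
- N1: Union compares 6, 4 and picks Soft; Management would get 1.
- N2: Union compares 9, 0 and picks Soft; Management would get 9.
- N3: Union compares 5, 4 and picks Soft; Management would get 0.
- N4: Union compares 6, 8 and picks Hard; Management would get 4.
Among 1, 9, 0, 4, the best is 9 at N2. Subgame-perfect outcome: (Soft, N2) with payoffs (9, 9).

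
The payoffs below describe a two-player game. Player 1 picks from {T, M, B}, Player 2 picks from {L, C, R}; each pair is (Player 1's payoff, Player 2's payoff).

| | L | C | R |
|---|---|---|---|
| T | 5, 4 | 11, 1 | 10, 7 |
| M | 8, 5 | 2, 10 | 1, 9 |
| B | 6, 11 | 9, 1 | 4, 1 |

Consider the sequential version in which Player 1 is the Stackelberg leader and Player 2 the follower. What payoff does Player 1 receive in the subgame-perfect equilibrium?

10

Solve by backward induction (Player 1 leads).
- T: BR = R, leader payoff 10.
- M: BR = C, leader payoff 2.
- B: BR = L, leader payoff 6.
Among 10, 2, 6, the best is 10 at T. Subgame-perfect outcome: (T, R) with payoffs (10, 7).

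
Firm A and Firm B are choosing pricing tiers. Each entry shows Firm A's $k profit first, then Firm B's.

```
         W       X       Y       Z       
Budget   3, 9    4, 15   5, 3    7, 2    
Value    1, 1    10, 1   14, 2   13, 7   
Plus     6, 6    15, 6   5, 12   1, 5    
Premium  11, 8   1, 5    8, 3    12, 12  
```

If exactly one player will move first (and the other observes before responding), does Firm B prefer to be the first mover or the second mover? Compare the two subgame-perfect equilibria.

first

If Firm A leads: Firm B's best replies are Budget→X, Value→Z, Plus→Y, Premium→Z; Firm A's induced payoffs 4, 13, 5, 12; outcome (Value, Z), payoffs (13, 7).
If Firm B leads: Firm A's best replies are W→Premium, X→Plus, Y→Value, Z→Value; Firm B's induced payoffs 8, 6, 2, 7; outcome (Premium, W), payoffs (11, 8).
Firm B gets 8 moving first and 7 moving second, so Firm B prefers to move first.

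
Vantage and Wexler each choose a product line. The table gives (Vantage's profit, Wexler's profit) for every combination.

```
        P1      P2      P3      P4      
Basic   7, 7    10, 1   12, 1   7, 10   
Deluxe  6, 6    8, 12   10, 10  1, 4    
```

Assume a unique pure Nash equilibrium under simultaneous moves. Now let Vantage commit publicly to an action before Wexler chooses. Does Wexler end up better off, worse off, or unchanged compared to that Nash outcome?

better off

Backward induction with Vantage moving first.
- Basic → Wexler plays P4 (best of 7, 1, 1, 10); Vantage gets 7.
- Deluxe → Wexler plays P2 (best of 6, 12, 10, 4); Vantage gets 8.
Vantage's induced payoffs are 7, 8, so Vantage commits to Deluxe. Subgame-perfect outcome: (Deluxe, P2) with payoffs (8, 12).
For the simultaneous game, intersect best replies.
Vantage's best replies: P1→Basic; P2→Basic; P3→Basic; P4→Basic.
Wexler's best replies: Basic→P4; Deluxe→P2.
Only (Basic, P4) has each player best-responding; Nash payoffs (7, 10).
Wexler earns 12 sequentially versus 10 at the Nash outcome: better off.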